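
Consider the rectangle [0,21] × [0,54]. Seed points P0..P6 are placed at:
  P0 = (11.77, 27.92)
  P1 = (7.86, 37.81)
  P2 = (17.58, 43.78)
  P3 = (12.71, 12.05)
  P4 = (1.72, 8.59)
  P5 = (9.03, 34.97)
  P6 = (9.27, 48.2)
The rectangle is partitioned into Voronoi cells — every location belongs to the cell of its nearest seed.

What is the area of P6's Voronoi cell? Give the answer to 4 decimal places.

1. box [0,21]×[0,54]: [(0, 0) (21, 0) (21, 54) (0, 54)]
2. ⊥bis P6·P0 via (10.52,38.06): [(0, 36.7632) (21, 39.3519) (21, 54) (0, 54)]  |A|=334.7918
3. ⊥bis P6·P1 via (8.565,43.005): [(0, 44.1673) (21, 41.3175) (21, 54) (0, 54)]  |A|=236.4095
4. ⊥bis P6·P2 via (13.425,45.99): [(0, 44.1673) (11.617, 42.5908) (17.6854, 54) (0, 54)]  |A|=158.0013
5. ⊥bis P6·P3 via (10.99,30.125): [(0, 44.1673) (11.617, 42.5908) (17.6854, 54) (0, 54)]  |A|=158.0013
6. ⊥bis P6·P4 via (5.495,28.395): [(0, 44.1673) (11.617, 42.5908) (17.6854, 54) (0, 54)]  |A|=158.0013
7. ⊥bis P6·P5 via (9.15,41.585): [(0, 44.1673) (11.617, 42.5908) (17.6854, 54) (0, 54)]  |A|=158.0013
8. canonical 4-gon: [(0, 44.1673) (11.617, 42.5908) (17.6854, 54) (0, 54)]
9. shoelace: 158.0013

Area of P6's cell: 158.0013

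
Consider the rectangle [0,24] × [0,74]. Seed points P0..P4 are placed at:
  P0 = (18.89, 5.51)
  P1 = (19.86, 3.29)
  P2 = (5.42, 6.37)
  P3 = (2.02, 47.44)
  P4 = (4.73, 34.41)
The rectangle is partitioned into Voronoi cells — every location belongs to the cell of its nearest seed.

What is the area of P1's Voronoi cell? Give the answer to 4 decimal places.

1. box [0,24]×[0,74]: [(0, 0) (24, 0) (24, 74) (0, 74)]
2. ⊥bis P1·P0 via (19.375,4.4): [(9.3049, 0) (24, 0) (24, 6.4208)]  |A|=47.1774
3. ⊥bis P1·P2 via (12.64,4.83): [(11.8467, 1.1106) (11.6098, 0) (24, 0) (24, 6.4208)]  |A|=45.8975
4. ⊥bis P1·P3 via (10.94,25.365): [(11.8467, 1.1106) (11.6098, 0) (24, 0) (24, 6.4208)]  |A|=45.8975
5. ⊥bis P1·P4 via (12.295,18.85): [(11.8467, 1.1106) (11.6098, 0) (24, 0) (24, 6.4208)]  |A|=45.8975
6. canonical 4-gon: [(11.8467, 1.1106) (11.6098, 0) (24, 0) (24, 6.4208)]
7. shoelace: 45.8975

Area of P1's cell: 45.8975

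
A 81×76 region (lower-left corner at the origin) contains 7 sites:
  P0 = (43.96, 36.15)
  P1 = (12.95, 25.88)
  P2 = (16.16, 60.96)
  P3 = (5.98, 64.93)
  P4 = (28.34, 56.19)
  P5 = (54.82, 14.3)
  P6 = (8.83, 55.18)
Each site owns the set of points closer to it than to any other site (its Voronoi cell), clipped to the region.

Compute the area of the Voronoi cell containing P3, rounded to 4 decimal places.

Area of P3's cell: 215.0670

1. box [0,81]×[0,76]: [(0, 0) (81, 0) (81, 76) (0, 76)]
2. ⊥bis P3·P0 via (24.97,50.54): [(0, 17.5879) (44.2628, 76) (0, 76)]  |A|=1292.7396
3. ⊥bis P3·P1 via (9.465,45.405): [(0, 43.7156) (22.8954, 47.8022) (44.2628, 76) (0, 76)]  |A|=993.6383
4. ⊥bis P3·P2 via (11.07,62.945): [(0, 43.7156) (3.8381, 44.4007) (16.1612, 76) (0, 76)]  |A|=317.2965
5. ⊥bis P3·P4 via (17.16,60.56): [(0, 43.7156) (3.8381, 44.4007) (16.1612, 76) (0, 76)]  |A|=317.2965
6. ⊥bis P3·P5 via (30.4,39.615): [(0, 43.7156) (3.8381, 44.4007) (16.1612, 76) (0, 76)]  |A|=317.2965
7. ⊥bis P3·P6 via (7.405,60.055): [(0, 57.8905) (10.2695, 60.8923) (16.1612, 76) (0, 76)]  |A|=215.067
8. canonical 4-gon: [(0, 57.8905) (10.2695, 60.8923) (16.1612, 76) (0, 76)]
9. shoelace: 215.067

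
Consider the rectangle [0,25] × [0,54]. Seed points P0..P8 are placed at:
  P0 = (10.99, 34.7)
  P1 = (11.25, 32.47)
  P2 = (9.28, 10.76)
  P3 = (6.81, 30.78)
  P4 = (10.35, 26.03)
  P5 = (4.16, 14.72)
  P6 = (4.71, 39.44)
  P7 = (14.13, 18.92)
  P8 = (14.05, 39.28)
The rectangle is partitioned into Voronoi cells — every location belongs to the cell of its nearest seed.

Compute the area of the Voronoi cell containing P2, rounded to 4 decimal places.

Area of P2's cell: 275.7599

1. box [0,25]×[0,54]: [(0, 0) (25, 0) (25, 54) (0, 54)]
2. ⊥bis P2·P0 via (10.135,22.73): [(0, 23.4539) (0, 0) (25, 0) (25, 21.6682)]  |A|=564.0268
3. ⊥bis P2·P1 via (10.265,21.615): [(0, 22.5465) (0, 0) (25, 0) (25, 20.2779)]  |A|=535.3048
4. ⊥bis P2·P3 via (8.045,20.77): [(12.9322, 21.373) (0, 19.7774) (0, 0) (25, 0) (25, 20.2779)]  |A|=517.4
5. ⊥bis P2·P4 via (9.815,18.395): [(0, 19.0828) (0, 0) (25, 0) (25, 17.331)]  |A|=455.1714
6. ⊥bis P2·P5 via (6.72,12.74): [(11.028, 18.31) (0, 4.0515) (0, 0) (25, 0) (25, 17.331)]  |A|=372.2888
7. ⊥bis P2·P6 via (6.995,25.1): [(11.028, 18.31) (0, 4.0515) (0, 0) (25, 0) (25, 17.331)]  |A|=372.2888
8. ⊥bis P2·P7 via (11.705,14.84): [(9.4026, 16.2084) (0, 4.0515) (0, 0) (25, 0) (25, 6.9379)]  |A|=275.7599
9. ⊥bis P2·P8 via (11.665,25.02): [(9.4026, 16.2084) (0, 4.0515) (0, 0) (25, 0) (25, 6.9379)]  |A|=275.7599
10. canonical 5-gon: [(9.4026, 16.2084) (0, 4.0515) (0, 0) (25, 0) (25, 6.9379)]
11. shoelace: 275.7599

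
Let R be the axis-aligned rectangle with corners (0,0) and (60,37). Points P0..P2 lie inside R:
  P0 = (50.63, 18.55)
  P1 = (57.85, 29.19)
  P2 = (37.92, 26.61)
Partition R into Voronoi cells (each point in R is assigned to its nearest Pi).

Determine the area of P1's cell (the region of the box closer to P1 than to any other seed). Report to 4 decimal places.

1. box [0,60]×[0,37]: [(0, 0) (60, 0) (60, 37) (0, 37)]
2. ⊥bis P1·P0 via (54.24,23.87): [(60, 19.9614) (60, 37) (34.8905, 37)]  |A|=213.9148
3. ⊥bis P1·P2 via (47.885,27.9): [(47.8449, 28.2095) (60, 19.9614) (60, 37) (46.707, 37)]  |A|=161.9786
4. canonical 4-gon: [(47.8449, 28.2095) (60, 19.9614) (60, 37) (46.707, 37)]
5. shoelace: 161.9786

Area of P1's cell: 161.9786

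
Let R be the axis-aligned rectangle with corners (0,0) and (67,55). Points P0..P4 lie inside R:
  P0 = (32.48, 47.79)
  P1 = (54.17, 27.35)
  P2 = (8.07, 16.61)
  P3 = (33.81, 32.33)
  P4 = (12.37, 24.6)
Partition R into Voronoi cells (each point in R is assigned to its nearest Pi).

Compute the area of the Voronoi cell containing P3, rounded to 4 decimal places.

1. box [0,67]×[0,55]: [(0, 0) (67, 0) (67, 55) (0, 55)]
2. ⊥bis P3·P0 via (33.145,40.06): [(0, 37.2086) (0, 0) (67, 0) (67, 42.9725)]  |A|=2686.0662
3. ⊥bis P3·P1 via (43.99,29.84): [(46.7766, 41.2327) (0, 37.2086) (0, 0) (36.6912, 0)]  |A|=1626.6852
4. ⊥bis P3·P2 via (20.94,24.47): [(46.7766, 41.2327) (12.5033, 38.2842) (35.8844, 0) (36.6912, 0)]  |A|=707.1665
5. ⊥bis P3·P4 via (23.09,28.465): [(46.7766, 41.2327) (19.3378, 38.8722) (29.7045, 10.119) (35.8844, 0) (36.6912, 0)]  |A|=605.8628
6. canonical 5-gon: [(46.7766, 41.2327) (19.3378, 38.8722) (29.7045, 10.119) (35.8844, 0) (36.6912, 0)]
7. shoelace: 605.8628

Area of P3's cell: 605.8628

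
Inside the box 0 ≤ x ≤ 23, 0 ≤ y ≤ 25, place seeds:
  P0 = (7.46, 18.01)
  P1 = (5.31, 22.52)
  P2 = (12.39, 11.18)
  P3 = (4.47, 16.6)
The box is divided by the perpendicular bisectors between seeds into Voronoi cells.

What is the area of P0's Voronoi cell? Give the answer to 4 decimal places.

1. box [0,23]×[0,25]: [(0, 0) (23, 0) (23, 25) (0, 25)]
2. ⊥bis P0·P1 via (6.385,20.265): [(0, 17.2212) (0, 0) (23, 0) (23, 25) (16.3175, 25)]  |A|=511.5344
3. ⊥bis P0·P2 via (9.925,14.595): [(0, 17.2212) (0, 7.431) (23, 24.0327) (23, 25) (16.3175, 25)]  |A|=149.7016
4. ⊥bis P0·P3 via (5.965,17.305): [(4.9024, 19.5582) (7.9241, 13.1507) (23, 24.0327) (23, 25) (16.3175, 25)]  |A|=91.6755
5. canonical 5-gon: [(4.9024, 19.5582) (7.9241, 13.1507) (23, 24.0327) (23, 25) (16.3175, 25)]
6. shoelace: 91.6755

Area of P0's cell: 91.6755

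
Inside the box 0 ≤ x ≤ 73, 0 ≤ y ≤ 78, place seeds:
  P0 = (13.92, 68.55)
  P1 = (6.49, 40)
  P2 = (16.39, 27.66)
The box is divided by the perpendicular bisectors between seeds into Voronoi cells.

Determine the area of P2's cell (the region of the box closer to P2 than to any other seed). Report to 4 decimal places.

Area of P2's cell: 3263.4484

1. box [0,73]×[0,78]: [(0, 0) (73, 0) (73, 78) (0, 78)]
2. ⊥bis P2·P0 via (15.155,48.105): [(0, 47.1895) (0, 0) (73, 0) (73, 51.5992)]  |A|=3605.7887
3. ⊥bis P2·P1 via (11.44,33.83): [(30.3796, 49.0247) (0, 24.652) (0, 0) (73, 0) (73, 51.5992)]  |A|=3263.4484
4. canonical 5-gon: [(30.3796, 49.0247) (0, 24.652) (0, 0) (73, 0) (73, 51.5992)]
5. shoelace: 3263.4484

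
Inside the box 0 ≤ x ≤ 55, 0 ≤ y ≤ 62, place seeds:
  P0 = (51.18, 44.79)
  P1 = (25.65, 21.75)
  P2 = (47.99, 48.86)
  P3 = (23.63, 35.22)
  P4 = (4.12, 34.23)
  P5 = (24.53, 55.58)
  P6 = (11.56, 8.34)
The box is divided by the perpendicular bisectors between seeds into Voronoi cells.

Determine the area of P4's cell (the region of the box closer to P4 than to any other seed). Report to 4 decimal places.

Area of P4's cell: 424.3650

1. box [0,55]×[0,62]: [(0, 0) (55, 0) (55, 62) (0, 62)]
2. ⊥bis P4·P0 via (27.65,39.51): [(0, 0) (36.5158, 0) (22.6034, 62) (0, 62)]  |A|=1832.695
3. ⊥bis P4·P1 via (14.885,27.99): [(0, 2.311) (25.9511, 47.0809) (22.6034, 62) (0, 62)]  |A|=943.1103
4. ⊥bis P4·P2 via (26.055,41.545): [(0, 2.311) (24.8452, 45.1729) (19.2336, 62) (0, 62)]  |A|=903.3143
5. ⊥bis P4·P3 via (13.875,34.725): [(0, 2.311) (14.2705, 26.93) (12.491, 62) (0, 62)]  |A|=644.9269
6. ⊥bis P4·P5 via (14.325,44.905): [(0, 58.5993) (0, 2.311) (14.2705, 26.93) (13.3092, 45.8761)]  |A|=521.5951
7. ⊥bis P4·P6 via (7.84,21.285): [(0, 58.5993) (0, 19.032) (11.6297, 22.374) (14.2705, 26.93) (13.3092, 45.8761)]  |A|=424.365
8. canonical 5-gon: [(0, 58.5993) (0, 19.032) (11.6297, 22.374) (14.2705, 26.93) (13.3092, 45.8761)]
9. shoelace: 424.365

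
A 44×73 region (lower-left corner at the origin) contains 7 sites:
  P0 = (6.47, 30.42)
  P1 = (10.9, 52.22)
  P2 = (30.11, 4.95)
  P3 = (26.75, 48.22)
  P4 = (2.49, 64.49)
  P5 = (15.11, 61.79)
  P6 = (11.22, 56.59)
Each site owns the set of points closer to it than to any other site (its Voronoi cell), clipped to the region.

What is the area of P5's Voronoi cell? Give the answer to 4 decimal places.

1. box [0,44]×[0,73]: [(0, 0) (44, 0) (44, 73) (0, 73)]
2. ⊥bis P5·P0 via (10.79,46.105): [(0, 49.0768) (44, 36.9582) (44, 73) (0, 73)]  |A|=1319.2293
3. ⊥bis P5·P1 via (13.005,57.005): [(0, 62.7261) (44, 43.3698) (44, 73) (0, 73)]  |A|=877.8901
4. ⊥bis P5·P2 via (22.61,33.37): [(0, 62.7261) (44, 43.3698) (44, 73) (0, 73)]  |A|=877.8901
5. ⊥bis P5·P3 via (20.93,55.005): [(0, 62.7261) (19.7846, 54.0225) (41.9087, 73) (0, 73)]  |A|=499.2931
6. ⊥bis P5·P4 via (8.8,63.14): [(7.9621, 59.2235) (19.7846, 54.0225) (41.9087, 73) (10.9095, 73)]  |A|=383.2448
7. ⊥bis P5·P6 via (13.165,59.19): [(8.6737, 62.5498) (19.9188, 54.1376) (41.9087, 73) (10.9095, 73)]  |A|=360.5197
8. canonical 4-gon: [(8.6737, 62.5498) (19.9188, 54.1376) (41.9087, 73) (10.9095, 73)]
9. shoelace: 360.5197

Area of P5's cell: 360.5197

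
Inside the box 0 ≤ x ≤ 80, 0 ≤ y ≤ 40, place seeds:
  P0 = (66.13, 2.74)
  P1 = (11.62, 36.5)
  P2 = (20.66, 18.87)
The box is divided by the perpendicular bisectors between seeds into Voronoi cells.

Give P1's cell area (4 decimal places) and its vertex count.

Area of P1's cell: 413.4358 (3 vertices)

1. box [0,80]×[0,40]: [(0, 0) (80, 0) (80, 40) (0, 40)]
2. ⊥bis P1·P0 via (38.875,19.62): [(0, 0) (26.7236, 0) (51.4971, 40) (0, 40)]  |A|=1564.4139
3. ⊥bis P1·P2 via (16.14,27.685): [(0, 19.409) (40.157, 40) (0, 40)]  |A|=413.4358
4. canonical 3-gon: [(0, 19.409) (40.157, 40) (0, 40)]
5. shoelace: 413.4358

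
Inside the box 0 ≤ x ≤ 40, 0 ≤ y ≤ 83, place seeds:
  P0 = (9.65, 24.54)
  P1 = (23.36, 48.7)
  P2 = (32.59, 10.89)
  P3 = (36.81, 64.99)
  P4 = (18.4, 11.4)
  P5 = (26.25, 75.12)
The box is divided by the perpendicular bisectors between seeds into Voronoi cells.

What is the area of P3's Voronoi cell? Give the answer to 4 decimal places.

Area of P3's cell: 244.5277

1. box [0,40]×[0,83]: [(0, 0) (40, 0) (40, 83) (0, 83)]
2. ⊥bis P3·P0 via (23.23,44.765): [(0, 60.3627) (40, 33.5048) (40, 83) (0, 83)]  |A|=1442.6491
3. ⊥bis P3·P1 via (30.085,56.845): [(0, 81.685) (40, 48.6586) (40, 83) (0, 83)]  |A|=713.1288
4. ⊥bis P3·P2 via (34.7,37.94): [(0, 81.685) (40, 48.6586) (40, 83) (0, 83)]  |A|=713.1288
5. ⊥bis P3·P4 via (27.605,38.195): [(0, 81.685) (40, 48.6586) (40, 83) (0, 83)]  |A|=713.1288
6. ⊥bis P3·P5 via (31.53,70.055): [(23.82, 62.0177) (40, 48.6586) (40, 78.8845)]  |A|=244.5277
7. canonical 3-gon: [(23.82, 62.0177) (40, 48.6586) (40, 78.8845)]
8. shoelace: 244.5277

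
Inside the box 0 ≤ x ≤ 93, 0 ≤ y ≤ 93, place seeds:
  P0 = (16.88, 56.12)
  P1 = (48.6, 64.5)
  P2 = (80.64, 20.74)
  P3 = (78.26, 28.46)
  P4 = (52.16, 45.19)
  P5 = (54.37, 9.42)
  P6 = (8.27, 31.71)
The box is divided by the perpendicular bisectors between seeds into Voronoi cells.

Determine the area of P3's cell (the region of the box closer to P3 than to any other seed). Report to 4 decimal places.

1. box [0,93]×[0,93]: [(0, 0) (93, 0) (93, 93) (0, 93)]
2. ⊥bis P3·P0 via (47.57,42.29): [(28.5126, 0) (93, 0) (93, 93) (70.4217, 93)]  |A|=4048.5527
3. ⊥bis P3·P1 via (63.43,46.48): [(41.2221, 28.2035) (28.5126, 0) (93, 0) (93, 70.8154)]  |A|=2742.7187
4. ⊥bis P3·P2 via (79.45,24.6): [(41.2221, 28.2035) (33.1685, 10.3319) (93, 28.7773) (93, 70.8154)]  |A|=1548.6859
5. ⊥bis P3·P4 via (65.21,36.825): [(80.2961, 60.3603) (51.9369, 16.118) (93, 28.7773) (93, 70.8154)]  |A|=995.8845
6. ⊥bis P3·P5 via (66.315,18.94): [(80.2961, 60.3603) (59.3486, 27.6809) (65.2846, 20.2329) (93, 28.7773) (93, 70.8154)]  |A|=933.9652
7. ⊥bis P3·P6 via (43.265,30.085): [(80.2961, 60.3603) (59.3486, 27.6809) (65.2846, 20.2329) (93, 28.7773) (93, 70.8154)]  |A|=933.9652
8. canonical 5-gon: [(80.2961, 60.3603) (59.3486, 27.6809) (65.2846, 20.2329) (93, 28.7773) (93, 70.8154)]
9. shoelace: 933.9652

Area of P3's cell: 933.9652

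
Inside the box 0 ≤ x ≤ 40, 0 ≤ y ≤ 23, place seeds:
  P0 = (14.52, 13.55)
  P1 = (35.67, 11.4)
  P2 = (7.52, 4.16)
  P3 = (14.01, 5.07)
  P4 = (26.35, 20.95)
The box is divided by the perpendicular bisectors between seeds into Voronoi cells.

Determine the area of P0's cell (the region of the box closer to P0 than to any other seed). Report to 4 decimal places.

1. box [0,40]×[0,23]: [(0, 0) (40, 0) (40, 23) (0, 23)]
2. ⊥bis P0·P1 via (25.095,12.475): [(0, 0) (23.8269, 0) (26.1649, 23) (0, 23)]  |A|=574.9054
3. ⊥bis P0·P2 via (11.02,8.855): [(0, 17.0701) (22.8984, 0) (23.8269, 0) (26.1649, 23) (0, 23)]  |A|=379.4666
4. ⊥bis P0·P3 via (14.265,9.31): [(0, 17.0701) (10.0713, 9.5622) (24.7094, 8.6819) (26.1649, 23) (0, 23)]  |A|=311.0959
5. ⊥bis P0·P4 via (20.435,17.25): [(0, 17.0701) (10.0713, 9.5622) (24.7094, 8.6819) (24.8611, 10.1742) (16.8382, 23) (0, 23)]  |A|=251.2847
6. canonical 6-gon: [(0, 17.0701) (10.0713, 9.5622) (24.7094, 8.6819) (24.8611, 10.1742) (16.8382, 23) (0, 23)]
7. shoelace: 251.2847

Area of P0's cell: 251.2847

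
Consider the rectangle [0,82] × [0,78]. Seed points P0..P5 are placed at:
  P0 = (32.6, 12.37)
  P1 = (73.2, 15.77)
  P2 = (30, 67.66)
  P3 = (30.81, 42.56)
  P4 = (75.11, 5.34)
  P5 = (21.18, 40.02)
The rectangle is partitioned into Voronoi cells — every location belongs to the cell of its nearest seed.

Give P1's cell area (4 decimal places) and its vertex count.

1. box [0,82]×[0,78]: [(0, 0) (82, 0) (82, 78) (0, 78)]
2. ⊥bis P1·P0 via (52.9,14.07): [(54.0783, 0) (82, 0) (82, 78) (47.5463, 78)]  |A|=2432.6433
3. ⊥bis P1·P2 via (51.6,41.715): [(50.6511, 40.925) (54.0783, 0) (82, 0) (82, 67.0239)]  |A|=1621.9124
4. ⊥bis P1·P3 via (52.005,29.165): [(69.193, 56.3617) (51.6791, 28.6493) (54.0783, 0) (82, 0) (82, 67.0239)]  |A|=1500.1701
5. ⊥bis P1·P4 via (74.155,10.555): [(69.193, 56.3617) (51.6791, 28.6493) (53.5109, 6.7745) (82, 11.9916) (82, 67.0239)]  |A|=1234.7767
6. ⊥bis P1·P5 via (47.19,27.895): [(69.193, 56.3617) (51.6791, 28.6493) (53.5109, 6.7745) (82, 11.9916) (82, 67.0239)]  |A|=1234.7767
7. canonical 5-gon: [(69.193, 56.3617) (51.6791, 28.6493) (53.5109, 6.7745) (82, 11.9916) (82, 67.0239)]
8. shoelace: 1234.7767

Area of P1's cell: 1234.7767 (5 vertices)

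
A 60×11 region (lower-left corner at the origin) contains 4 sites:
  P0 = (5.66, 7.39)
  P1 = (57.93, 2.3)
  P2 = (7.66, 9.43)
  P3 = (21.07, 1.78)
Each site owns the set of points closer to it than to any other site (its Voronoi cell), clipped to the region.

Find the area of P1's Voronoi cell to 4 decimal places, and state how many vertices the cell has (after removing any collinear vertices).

1. box [0,60]×[0,11]: [(0, 0) (60, 0) (60, 11) (0, 11)]
2. ⊥bis P1·P0 via (31.795,4.845): [(31.3232, 0) (60, 0) (60, 11) (32.3944, 11)]  |A|=309.5534
3. ⊥bis P1·P2 via (32.795,5.865): [(31.9631, 0) (60, 0) (60, 11) (33.5233, 11)]  |A|=299.8245
4. ⊥bis P1·P3 via (39.5,2.04): [(39.5288, 0) (60, 0) (60, 11) (39.3736, 11)]  |A|=226.0369
5. canonical 4-gon: [(39.5288, 0) (60, 0) (60, 11) (39.3736, 11)]
6. shoelace: 226.0369

Area of P1's cell: 226.0369 (4 vertices)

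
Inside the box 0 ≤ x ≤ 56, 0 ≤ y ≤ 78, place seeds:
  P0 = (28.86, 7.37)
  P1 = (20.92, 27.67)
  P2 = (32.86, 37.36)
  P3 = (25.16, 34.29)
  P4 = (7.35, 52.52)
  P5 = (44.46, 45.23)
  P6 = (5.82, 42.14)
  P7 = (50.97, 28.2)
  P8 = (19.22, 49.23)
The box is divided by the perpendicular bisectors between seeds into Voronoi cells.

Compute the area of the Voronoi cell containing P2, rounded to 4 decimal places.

1. box [0,56]×[0,78]: [(0, 0) (56, 0) (56, 78) (0, 78)]
2. ⊥bis P2·P0 via (30.86,22.365): [(0, 26.481) (56, 19.0119) (56, 78) (0, 78)]  |A|=3094.1982
3. ⊥bis P2·P1 via (26.89,32.515): [(0, 65.6488) (35.6453, 21.7267) (56, 19.0119) (56, 78) (0, 78)]  |A|=2396.125
4. ⊥bis P2·P3 via (29.01,35.825): [(33.6515, 24.1835) (35.6453, 21.7267) (56, 19.0119) (56, 78) (12.1948, 78)]  |A|=1860.1673
5. ⊥bis P2·P4 via (20.105,44.94): [(23.2595, 50.2481) (33.6515, 24.1835) (35.6453, 21.7267) (56, 19.0119) (56, 78) (39.7518, 78)]  |A|=1477.7877
6. ⊥bis P2·P5 via (38.66,41.295): [(27.6142, 57.5759) (23.2595, 50.2481) (33.6515, 24.1835) (35.6453, 21.7267) (53.5569, 19.3377)]  |A|=432.1652
7. ⊥bis P2·P6 via (19.34,39.75): [(27.6142, 57.5759) (23.2595, 50.2481) (33.6515, 24.1835) (35.6453, 21.7267) (53.5569, 19.3377)]  |A|=432.1652
8. ⊥bis P2·P7 via (41.915,32.78): [(42.9922, 34.9096) (27.6142, 57.5759) (23.2595, 50.2481) (33.6515, 24.1835) (35.6453, 21.7267) (36.2814, 21.6419)]  |A|=309.8308
9. ⊥bis P2·P8 via (26.04,43.295): [(42.9922, 34.9096) (32.369, 50.5677) (26.0343, 43.2885) (33.6515, 24.1835) (35.6453, 21.7267) (36.2814, 21.6419)]  |A|=245.0077
10. canonical 6-gon: [(42.9922, 34.9096) (32.369, 50.5677) (26.0343, 43.2885) (33.6515, 24.1835) (35.6453, 21.7267) (36.2814, 21.6419)]
11. shoelace: 245.0077

Area of P2's cell: 245.0077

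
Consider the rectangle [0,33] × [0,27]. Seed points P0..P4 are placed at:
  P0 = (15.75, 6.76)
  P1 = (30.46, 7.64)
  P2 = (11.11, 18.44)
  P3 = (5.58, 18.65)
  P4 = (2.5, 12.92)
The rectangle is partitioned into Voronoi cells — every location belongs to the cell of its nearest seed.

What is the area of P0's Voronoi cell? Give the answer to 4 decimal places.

Area of P0's cell: 212.3071

1. box [0,33]×[0,27]: [(0, 0) (33, 0) (33, 27) (0, 27)]
2. ⊥bis P0·P1 via (23.105,7.2): [(0, 0) (23.5357, 0) (21.9205, 27) (0, 27)]  |A|=613.6591
3. ⊥bis P0·P2 via (13.43,12.6): [(0, 7.2648) (0, 0) (23.5357, 0) (22.5649, 16.2289)]  |A|=272.9442
4. ⊥bis P0·P3 via (10.665,12.705): [(8.0379, 10.4579) (0, 3.5828) (0, 0) (23.5357, 0) (22.5649, 16.2289)]  |A|=258.1464
5. ⊥bis P0·P4 via (9.125,9.84): [(9.7236, 11.1276) (4.5503, 0) (23.5357, 0) (22.5649, 16.2289)]  |A|=212.3071
6. canonical 4-gon: [(9.7236, 11.1276) (4.5503, 0) (23.5357, 0) (22.5649, 16.2289)]
7. shoelace: 212.3071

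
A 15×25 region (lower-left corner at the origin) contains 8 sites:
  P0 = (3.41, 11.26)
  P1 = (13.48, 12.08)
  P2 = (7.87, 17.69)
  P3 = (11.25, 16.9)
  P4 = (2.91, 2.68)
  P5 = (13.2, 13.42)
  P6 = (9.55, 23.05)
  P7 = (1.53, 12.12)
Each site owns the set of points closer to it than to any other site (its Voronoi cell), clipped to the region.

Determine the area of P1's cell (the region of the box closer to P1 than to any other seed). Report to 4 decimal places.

Area of P1's cell: 58.0164

1. box [0,15]×[0,25]: [(0, 0) (15, 0) (15, 25) (0, 25)]
2. ⊥bis P1·P0 via (8.445,11.67): [(9.3953, 0) (15, 0) (15, 25) (7.3595, 25)]  |A|=165.5647
3. ⊥bis P1·P2 via (10.675,14.885): [(8.3708, 12.5808) (9.3953, 0) (15, 0) (15, 19.21)]  |A|=98.9291
4. ⊥bis P1·P3 via (12.365,14.49): [(8.4848, 12.6948) (8.3708, 12.5808) (9.3953, 0) (15, 0) (15, 15.7091)]  |A|=87.5246
5. ⊥bis P1·P4 via (8.195,7.38): [(8.4848, 12.6948) (8.3708, 12.5808) (8.8547, 6.6381) (14.7581, 0) (15, 0) (15, 15.7091)]  |A|=69.7251
6. ⊥bis P1·P5 via (13.34,12.75): [(8.4404, 11.7262) (8.8547, 6.6381) (14.7581, 0) (15, 0) (15, 13.0969)]  |A|=58.0164
7. ⊥bis P1·P6 via (11.515,17.565): [(8.4404, 11.7262) (8.8547, 6.6381) (14.7581, 0) (15, 0) (15, 13.0969)]  |A|=58.0164
8. ⊥bis P1·P7 via (7.505,12.1): [(8.4404, 11.7262) (8.8547, 6.6381) (14.7581, 0) (15, 0) (15, 13.0969)]  |A|=58.0164
9. canonical 5-gon: [(8.4404, 11.7262) (8.8547, 6.6381) (14.7581, 0) (15, 0) (15, 13.0969)]
10. shoelace: 58.0164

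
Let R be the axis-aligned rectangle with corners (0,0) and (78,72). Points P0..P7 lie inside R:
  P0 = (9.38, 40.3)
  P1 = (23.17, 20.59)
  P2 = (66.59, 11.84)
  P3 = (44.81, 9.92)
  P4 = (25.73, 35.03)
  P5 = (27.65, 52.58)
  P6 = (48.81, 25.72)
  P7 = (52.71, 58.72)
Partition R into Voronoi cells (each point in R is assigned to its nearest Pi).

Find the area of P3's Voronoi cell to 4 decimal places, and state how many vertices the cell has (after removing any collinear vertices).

Area of P3's cell: 451.8707 (4 vertices)

1. box [0,78]×[0,72]: [(0, 0) (78, 0) (78, 72) (0, 72)]
2. ⊥bis P3·P0 via (27.095,25.11): [(5.564, 0) (78, 0) (78, 72) (67.3016, 72)]  |A|=2992.8385
3. ⊥bis P3·P1 via (33.99,15.255): [(54.7539, 57.3665) (26.4682, 0) (78, 0) (78, 72) (67.3016, 72)]  |A|=2393.2377
4. ⊥bis P3·P2 via (55.7,10.88): [(52.0801, 51.9437) (26.4682, 0) (56.6591, 0)]  |A|=784.1135
5. ⊥bis P3·P4 via (35.27,22.475): [(53.4594, 36.2964) (38.916, 25.2454) (26.4682, 0) (56.6591, 0)]  |A|=662.708
6. ⊥bis P3·P5 via (36.23,31.25): [(53.4594, 36.2964) (38.916, 25.2454) (26.4682, 0) (56.6591, 0)]  |A|=662.708
7. ⊥bis P3·P6 via (46.81,17.82): [(55.2772, 15.6764) (36.5371, 20.4207) (26.4682, 0) (56.6591, 0)]  |A|=451.8707
8. ⊥bis P3·P7 via (48.76,34.32): [(55.2772, 15.6764) (36.5371, 20.4207) (26.4682, 0) (56.6591, 0)]  |A|=451.8707
9. canonical 4-gon: [(55.2772, 15.6764) (36.5371, 20.4207) (26.4682, 0) (56.6591, 0)]
10. shoelace: 451.8707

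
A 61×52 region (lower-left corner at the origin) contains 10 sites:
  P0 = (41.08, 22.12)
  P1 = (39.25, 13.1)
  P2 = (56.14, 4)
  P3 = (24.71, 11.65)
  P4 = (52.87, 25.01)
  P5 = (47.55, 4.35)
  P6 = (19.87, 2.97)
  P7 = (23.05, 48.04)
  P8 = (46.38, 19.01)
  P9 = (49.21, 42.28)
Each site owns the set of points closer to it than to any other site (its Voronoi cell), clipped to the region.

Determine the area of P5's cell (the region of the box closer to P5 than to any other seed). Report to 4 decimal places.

1. box [0,61]×[0,52]: [(0, 0) (61, 0) (61, 52) (0, 52)]
2. ⊥bis P5·P0 via (44.315,13.235): [(7.9648, 0) (61, 0) (61, 19.31)]  |A|=512.0539
3. ⊥bis P5·P1 via (43.4,8.725): [(50.5463, 15.5038) (34.202, 0) (61, 0) (61, 19.31)]  |A|=308.6658
4. ⊥bis P5·P2 via (51.845,4.175): [(52.3331, 16.1544) (50.5463, 15.5038) (34.202, 0) (51.6749, 0)]  |A|=149.6664
5. ⊥bis P5·P3 via (36.13,8): [(52.3331, 16.1544) (50.5463, 15.5038) (34.202, 0) (51.6749, 0)]  |A|=149.6664
6. ⊥bis P5·P4 via (50.21,14.68): [(52.2516, 14.1543) (49.7915, 14.7878) (34.202, 0) (51.6749, 0)]  |A|=146.7862
7. ⊥bis P5·P6 via (33.71,3.66): [(52.2516, 14.1543) (49.7915, 14.7878) (34.202, 0) (51.6749, 0)]  |A|=146.7862
8. ⊥bis P5·P7 via (35.3,26.195): [(52.2516, 14.1543) (49.7915, 14.7878) (34.202, 0) (51.6749, 0)]  |A|=146.7862
9. ⊥bis P5·P8 via (46.965,11.68): [(52.1677, 12.0952) (46.4739, 11.6408) (34.202, 0) (51.6749, 0)]  |A|=136.0215
10. ⊥bis P5·P9 via (48.38,23.315): [(52.1677, 12.0952) (46.4739, 11.6408) (34.202, 0) (51.6749, 0)]  |A|=136.0215
11. canonical 4-gon: [(52.1677, 12.0952) (46.4739, 11.6408) (34.202, 0) (51.6749, 0)]
12. shoelace: 136.0215

Area of P5's cell: 136.0215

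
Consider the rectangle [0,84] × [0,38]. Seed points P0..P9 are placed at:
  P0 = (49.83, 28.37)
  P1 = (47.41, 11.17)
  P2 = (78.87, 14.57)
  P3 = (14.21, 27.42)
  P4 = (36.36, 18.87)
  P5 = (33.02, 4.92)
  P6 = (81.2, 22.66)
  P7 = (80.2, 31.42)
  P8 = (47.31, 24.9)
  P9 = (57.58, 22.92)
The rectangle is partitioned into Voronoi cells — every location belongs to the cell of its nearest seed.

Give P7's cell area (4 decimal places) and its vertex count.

1. box [0,84]×[0,38]: [(0, 0) (84, 0) (84, 38) (0, 38)]
2. ⊥bis P7·P0 via (65.015,29.895): [(68.0173, 0) (84, 0) (84, 38) (64.201, 38)]  |A|=679.8518
3. ⊥bis P7·P1 via (63.805,21.295): [(66.2814, 17.2851) (76.9561, 0) (84, 0) (84, 38) (64.201, 38)]  |A|=602.598
4. ⊥bis P7·P2 via (79.535,22.995): [(65.5975, 24.0951) (84, 22.6426) (84, 38) (64.201, 38)]  |A|=278.959
5. ⊥bis P7·P3 via (47.205,29.42): [(65.5975, 24.0951) (84, 22.6426) (84, 38) (64.201, 38)]  |A|=278.959
6. ⊥bis P7·P4 via (58.28,25.145): [(65.5975, 24.0951) (84, 22.6426) (84, 38) (64.201, 38)]  |A|=278.959
7. ⊥bis P7·P5 via (56.61,18.17): [(65.5975, 24.0951) (84, 22.6426) (84, 38) (64.201, 38)]  |A|=278.959
8. ⊥bis P7·P6 via (80.7,27.04): [(65.4763, 25.3021) (84, 27.4167) (84, 38) (64.201, 38)]  |A|=223.7234
9. ⊥bis P7·P8 via (63.755,28.16): [(65.4763, 25.3021) (84, 27.4167) (84, 38) (64.201, 38)]  |A|=223.7234
10. ⊥bis P7·P9 via (68.89,27.17): [(69.4226, 25.7526) (84, 27.4167) (84, 38) (64.8204, 38)]  |A|=194.5884
11. canonical 4-gon: [(69.4226, 25.7526) (84, 27.4167) (84, 38) (64.8204, 38)]
12. shoelace: 194.5884

Area of P7's cell: 194.5884 (4 vertices)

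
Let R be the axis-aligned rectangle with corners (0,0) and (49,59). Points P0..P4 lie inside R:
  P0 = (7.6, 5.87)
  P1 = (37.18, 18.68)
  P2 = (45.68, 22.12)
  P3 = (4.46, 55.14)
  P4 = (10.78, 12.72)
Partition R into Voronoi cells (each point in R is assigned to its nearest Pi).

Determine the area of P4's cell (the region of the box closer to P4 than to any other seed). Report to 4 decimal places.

Area of P4's cell: 613.0918

1. box [0,49]×[0,59]: [(0, 0) (49, 0) (49, 59) (0, 59)]
2. ⊥bis P4·P0 via (9.19,9.295): [(0, 13.5613) (29.2122, 0) (49, 0) (49, 59) (0, 59)]  |A|=2692.9219
3. ⊥bis P4·P1 via (23.98,15.7): [(0, 13.5613) (27.3268, 0.8753) (14.2047, 59) (0, 59)]  |A|=1033.6687
4. ⊥bis P4·P2 via (28.23,17.42): [(0, 13.5613) (27.3268, 0.8753) (14.2047, 59) (0, 59)]  |A|=1033.6687
5. ⊥bis P4·P3 via (7.62,33.93): [(0, 32.7947) (0, 13.5613) (27.3268, 0.8753) (19.466, 35.6949)]  |A|=613.0918
6. canonical 4-gon: [(0, 32.7947) (0, 13.5613) (27.3268, 0.8753) (19.466, 35.6949)]
7. shoelace: 613.0918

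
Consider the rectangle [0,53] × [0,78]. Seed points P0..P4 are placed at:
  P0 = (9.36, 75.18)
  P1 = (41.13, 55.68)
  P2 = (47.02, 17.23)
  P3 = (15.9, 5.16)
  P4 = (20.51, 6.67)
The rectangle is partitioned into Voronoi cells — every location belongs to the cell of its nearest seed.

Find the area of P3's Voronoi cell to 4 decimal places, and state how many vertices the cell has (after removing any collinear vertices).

Area of P3's cell: 538.8457 (4 vertices)

1. box [0,53]×[0,78]: [(0, 0) (53, 0) (53, 78) (0, 78)]
2. ⊥bis P3·P0 via (12.63,40.17): [(0, 38.9903) (0, 0) (53, 0) (53, 43.9406)]  |A|=2197.6707
3. ⊥bis P3·P1 via (28.515,30.42): [(9.565, 39.8837) (0, 38.9903) (0, 0) (53, 0) (53, 18.192)]  |A|=1638.4761
4. ⊥bis P3·P2 via (31.46,11.195): [(22.9197, 33.2143) (9.565, 39.8837) (0, 38.9903) (0, 0) (35.802, 0)]  |A|=1079.2559
5. ⊥bis P3·P4 via (18.205,5.915): [(7.1524, 39.6584) (0, 38.9903) (0, 0) (20.1425, 0)]  |A|=538.8457
6. canonical 4-gon: [(7.1524, 39.6584) (0, 38.9903) (0, 0) (20.1425, 0)]
7. shoelace: 538.8457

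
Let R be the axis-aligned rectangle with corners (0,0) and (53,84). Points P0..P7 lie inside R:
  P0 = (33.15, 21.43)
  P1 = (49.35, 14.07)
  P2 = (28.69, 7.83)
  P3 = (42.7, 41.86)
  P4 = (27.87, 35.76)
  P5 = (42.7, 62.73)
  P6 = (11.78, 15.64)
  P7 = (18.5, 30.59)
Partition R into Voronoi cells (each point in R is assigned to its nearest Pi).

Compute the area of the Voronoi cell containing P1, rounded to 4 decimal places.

1. box [0,53]×[0,84]: [(0, 0) (53, 0) (53, 84) (0, 84)]
2. ⊥bis P1·P0 via (41.25,17.75): [(33.1858, 0) (53, 0) (53, 43.6128)]  |A|=432.076
3. ⊥bis P1·P2 via (39.02,10.95): [(38.6768, 12.0862) (42.3273, 0) (53, 0) (53, 43.6128)]  |A|=376.8332
4. ⊥bis P1·P3 via (46.025,27.965): [(45.8745, 27.929) (38.6768, 12.0862) (42.3273, 0) (53, 0) (53, 29.6341)]  |A|=327.0308
5. ⊥bis P1·P4 via (38.61,24.915): [(45.8745, 27.929) (38.6768, 12.0862) (42.3273, 0) (53, 0) (53, 29.6341)]  |A|=327.0308
6. ⊥bis P1·P5 via (46.025,38.4): [(45.8745, 27.929) (38.6768, 12.0862) (42.3273, 0) (53, 0) (53, 29.6341)]  |A|=327.0308
7. ⊥bis P1·P6 via (30.565,14.855): [(45.8745, 27.929) (38.6768, 12.0862) (42.3273, 0) (53, 0) (53, 29.6341)]  |A|=327.0308
8. ⊥bis P1·P7 via (33.925,22.33): [(45.8745, 27.929) (38.6768, 12.0862) (42.3273, 0) (53, 0) (53, 29.6341)]  |A|=327.0308
9. canonical 5-gon: [(45.8745, 27.929) (38.6768, 12.0862) (42.3273, 0) (53, 0) (53, 29.6341)]
10. shoelace: 327.0308

Area of P1's cell: 327.0308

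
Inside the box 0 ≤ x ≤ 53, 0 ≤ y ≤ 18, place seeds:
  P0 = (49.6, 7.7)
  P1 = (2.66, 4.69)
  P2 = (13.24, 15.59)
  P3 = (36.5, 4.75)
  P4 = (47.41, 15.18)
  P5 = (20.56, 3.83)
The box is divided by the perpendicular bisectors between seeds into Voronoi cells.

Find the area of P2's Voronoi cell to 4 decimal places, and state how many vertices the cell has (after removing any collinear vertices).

1. box [0,53]×[0,18]: [(0, 0) (53, 0) (53, 18) (0, 18)]
2. ⊥bis P2·P0 via (31.42,11.645): [(0, 0) (28.8931, 0) (32.799, 18) (0, 18)]  |A|=555.2288
3. ⊥bis P2·P1 via (7.95,10.14): [(0, 17.8566) (18.3967, 0) (28.8931, 0) (32.799, 18) (0, 18)]  |A|=390.9776
4. ⊥bis P2·P3 via (24.87,10.17): [(0, 17.8566) (18.3967, 0) (20.1304, 0) (28.5191, 18) (0, 18)]  |A|=273.594
5. ⊥bis P2·P4 via (30.325,15.385): [(0, 17.8566) (18.3967, 0) (20.1304, 0) (28.5191, 18) (0, 18)]  |A|=273.594
6. ⊥bis P2·P5 via (16.9,9.71): [(0, 17.8566) (11.7168, 6.4837) (27.8247, 16.5101) (28.5191, 18) (0, 18)]  |A|=173.5753
7. canonical 5-gon: [(0, 17.8566) (11.7168, 6.4837) (27.8247, 16.5101) (28.5191, 18) (0, 18)]
8. shoelace: 173.5753

Area of P2's cell: 173.5753 (5 vertices)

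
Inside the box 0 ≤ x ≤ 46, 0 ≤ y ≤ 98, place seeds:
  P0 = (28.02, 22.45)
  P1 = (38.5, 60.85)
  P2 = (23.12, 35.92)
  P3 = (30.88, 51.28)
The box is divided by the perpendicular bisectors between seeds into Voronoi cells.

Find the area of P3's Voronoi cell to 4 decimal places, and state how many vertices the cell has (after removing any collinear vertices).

Area of P3's cell: 906.7613 (5 vertices)

1. box [0,46]×[0,98]: [(0, 0) (46, 0) (46, 98) (0, 98)]
2. ⊥bis P3·P0 via (29.45,36.865): [(0, 39.7865) (46, 35.2232) (46, 98) (0, 98)]  |A|=2782.7767
3. ⊥bis P3·P1 via (34.69,56.065): [(0, 83.6865) (0, 39.7865) (46, 35.2232) (46, 47.0595)]  |A|=1281.9359
4. ⊥bis P3·P2 via (27,43.6): [(0, 83.6865) (0, 57.2406) (42.9898, 35.5218) (46, 35.2232) (46, 47.0595)]  |A|=906.7613
5. canonical 5-gon: [(0, 83.6865) (0, 57.2406) (42.9898, 35.5218) (46, 35.2232) (46, 47.0595)]
6. shoelace: 906.7613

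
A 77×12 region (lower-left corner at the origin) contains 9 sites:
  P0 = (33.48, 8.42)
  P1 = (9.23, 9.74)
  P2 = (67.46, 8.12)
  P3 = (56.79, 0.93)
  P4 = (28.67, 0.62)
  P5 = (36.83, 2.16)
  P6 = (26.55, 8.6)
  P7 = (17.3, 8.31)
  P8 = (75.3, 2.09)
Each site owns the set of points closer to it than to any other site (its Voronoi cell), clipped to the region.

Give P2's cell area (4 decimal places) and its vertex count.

Area of P2's cell: 131.2477 (4 vertices)

1. box [0,77]×[0,12]: [(0, 0) (77, 0) (77, 12) (0, 12)]
2. ⊥bis P2·P0 via (50.47,8.27): [(50.397, 0) (77, 0) (77, 12) (50.5029, 12)]  |A|=318.6005
3. ⊥bis P2·P1 via (38.345,8.93): [(50.397, 0) (77, 0) (77, 12) (50.5029, 12)]  |A|=318.6005
4. ⊥bis P2·P3 via (62.125,4.525): [(65.1742, 0) (77, 0) (77, 12) (57.088, 12)]  |A|=190.4272
5. ⊥bis P2·P4 via (48.065,4.37): [(65.1742, 0) (77, 0) (77, 12) (57.088, 12)]  |A|=190.4272
6. ⊥bis P2·P5 via (52.145,5.14): [(65.1742, 0) (77, 0) (77, 12) (57.088, 12)]  |A|=190.4272
7. ⊥bis P2·P6 via (47.005,8.36): [(65.1742, 0) (77, 0) (77, 12) (57.088, 12)]  |A|=190.4272
8. ⊥bis P2·P7 via (42.38,8.215): [(65.1742, 0) (77, 0) (77, 12) (57.088, 12)]  |A|=190.4272
9. ⊥bis P2·P8 via (71.38,5.105): [(65.1742, 0) (67.4536, 0) (76.6832, 12) (57.088, 12)]  |A|=131.2477
10. canonical 4-gon: [(65.1742, 0) (67.4536, 0) (76.6832, 12) (57.088, 12)]
11. shoelace: 131.2477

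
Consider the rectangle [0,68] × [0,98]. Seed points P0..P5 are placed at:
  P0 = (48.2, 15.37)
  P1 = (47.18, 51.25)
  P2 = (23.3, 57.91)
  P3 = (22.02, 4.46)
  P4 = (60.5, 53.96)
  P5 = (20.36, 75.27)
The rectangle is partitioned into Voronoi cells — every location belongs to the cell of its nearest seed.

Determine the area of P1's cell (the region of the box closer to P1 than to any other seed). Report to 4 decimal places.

Area of P1's cell: 772.9103

1. box [0,68]×[0,98]: [(0, 0) (68, 0) (68, 98) (0, 98)]
2. ⊥bis P1·P0 via (47.69,33.31): [(0, 31.9543) (68, 33.8874) (68, 98) (0, 98)]  |A|=4425.3843
3. ⊥bis P1·P2 via (35.24,54.58): [(29.161, 32.7833) (68, 33.8874) (68, 98) (47.3496, 98)]  |A|=1918.4108
4. ⊥bis P1·P3 via (34.6,27.855): [(29.161, 32.7833) (68, 33.8874) (68, 98) (47.3496, 98)]  |A|=1918.4108
5. ⊥bis P1·P4 via (53.84,52.605): [(45.7622, 92.3083) (29.161, 32.7833) (57.7077, 33.5948)]  |A|=842.8855
6. ⊥bis P1·P5 via (33.77,63.26): [(48.3582, 79.5487) (39.4204, 69.569) (29.161, 32.7833) (57.7077, 33.5948)]  |A|=772.9103
7. canonical 4-gon: [(48.3582, 79.5487) (39.4204, 69.569) (29.161, 32.7833) (57.7077, 33.5948)]
8. shoelace: 772.9103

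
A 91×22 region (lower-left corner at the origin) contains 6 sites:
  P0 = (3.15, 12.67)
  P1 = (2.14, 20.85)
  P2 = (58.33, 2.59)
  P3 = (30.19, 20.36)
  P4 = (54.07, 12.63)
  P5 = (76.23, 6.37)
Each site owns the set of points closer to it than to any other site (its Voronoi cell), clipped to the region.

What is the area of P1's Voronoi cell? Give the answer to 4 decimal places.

Area of P1's cell: 73.8273

1. box [0,91]×[0,22]: [(0, 0) (91, 0) (91, 22) (0, 22)]
2. ⊥bis P1·P0 via (2.645,16.76): [(0, 16.4334) (45.0838, 22) (0, 22)]  |A|=125.4814
3. ⊥bis P1·P2 via (30.235,11.72): [(0, 16.4334) (33.0946, 20.5197) (33.5757, 22) (0, 22)]  |A|=116.9635
4. ⊥bis P1·P3 via (16.165,20.605): [(0, 16.4334) (16.1269, 18.4246) (16.1894, 22) (0, 22)]  |A|=73.8273
5. ⊥bis P1·P4 via (28.105,16.74): [(0, 16.4334) (16.1269, 18.4246) (16.1894, 22) (0, 22)]  |A|=73.8273
6. ⊥bis P1·P5 via (39.185,13.61): [(0, 16.4334) (16.1269, 18.4246) (16.1894, 22) (0, 22)]  |A|=73.8273
7. canonical 4-gon: [(0, 16.4334) (16.1269, 18.4246) (16.1894, 22) (0, 22)]
8. shoelace: 73.8273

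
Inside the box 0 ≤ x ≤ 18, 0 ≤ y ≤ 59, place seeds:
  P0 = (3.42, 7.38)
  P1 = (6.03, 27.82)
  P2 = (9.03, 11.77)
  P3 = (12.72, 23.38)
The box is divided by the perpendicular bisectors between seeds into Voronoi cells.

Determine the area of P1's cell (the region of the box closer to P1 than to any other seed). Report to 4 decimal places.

Area of P1's cell: 593.2644

1. box [0,18]×[0,59]: [(0, 0) (18, 0) (18, 59) (0, 59)]
2. ⊥bis P1·P0 via (4.725,17.6): [(0, 18.2033) (18, 15.9049) (18, 59) (0, 59)]  |A|=755.0258
3. ⊥bis P1·P2 via (7.53,19.795): [(0, 18.3875) (18, 21.752) (18, 59) (0, 59)]  |A|=700.7442
4. ⊥bis P1·P3 via (9.375,25.6): [(0, 18.3875) (5.238, 19.3666) (18, 38.5958) (18, 59) (0, 59)]  |A|=593.2644
5. canonical 5-gon: [(0, 18.3875) (5.238, 19.3666) (18, 38.5958) (18, 59) (0, 59)]
6. shoelace: 593.2644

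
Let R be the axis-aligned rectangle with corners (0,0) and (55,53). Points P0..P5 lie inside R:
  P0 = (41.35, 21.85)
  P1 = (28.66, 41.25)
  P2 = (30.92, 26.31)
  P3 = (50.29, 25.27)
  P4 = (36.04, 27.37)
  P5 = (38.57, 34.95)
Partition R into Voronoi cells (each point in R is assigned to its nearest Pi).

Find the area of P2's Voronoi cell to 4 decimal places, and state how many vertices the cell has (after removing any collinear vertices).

Area of P2's cell: 995.9010 (6 vertices)

1. box [0,55]×[0,53]: [(0, 0) (55, 0) (55, 53) (0, 53)]
2. ⊥bis P2·P0 via (36.135,24.08): [(0, 0) (25.8381, 0) (48.5016, 53) (0, 53)]  |A|=1970.0006
3. ⊥bis P2·P1 via (29.79,33.78): [(0, 29.2736) (0, 0) (25.8381, 0) (41.0085, 35.477)]  |A|=1058.5633
4. ⊥bis P2·P3 via (40.605,25.79): [(0, 29.2736) (0, 0) (25.8381, 0) (41.0085, 35.477)]  |A|=1058.5633
5. ⊥bis P2·P4 via (33.48,26.84): [(31.9748, 34.1105) (0, 29.2736) (0, 0) (25.8381, 0) (34.7311, 20.7969)]  |A|=996.5442
6. ⊥bis P2·P5 via (34.745,30.63): [(32.2353, 32.8521) (30.9835, 33.9605) (0, 29.2736) (0, 0) (25.8381, 0) (34.7311, 20.7969)]  |A|=995.901
7. canonical 6-gon: [(32.2353, 32.8521) (30.9835, 33.9605) (0, 29.2736) (0, 0) (25.8381, 0) (34.7311, 20.7969)]
8. shoelace: 995.901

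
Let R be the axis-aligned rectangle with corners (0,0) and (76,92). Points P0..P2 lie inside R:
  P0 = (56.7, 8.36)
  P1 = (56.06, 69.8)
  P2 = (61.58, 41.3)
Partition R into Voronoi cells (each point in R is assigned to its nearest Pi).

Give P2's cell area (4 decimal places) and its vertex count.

Area of P2's cell: 1790.2289 (4 vertices)

1. box [0,76]×[0,92]: [(0, 0) (76, 0) (76, 92) (0, 92)]
2. ⊥bis P2·P0 via (59.14,24.83): [(0, 33.5915) (76, 22.3322) (76, 92) (0, 92)]  |A|=4866.8993
3. ⊥bis P2·P1 via (58.82,55.55): [(0, 44.1575) (0, 33.5915) (76, 22.3322) (76, 58.8775)]  |A|=1790.2289
4. canonical 4-gon: [(0, 44.1575) (0, 33.5915) (76, 22.3322) (76, 58.8775)]
5. shoelace: 1790.2289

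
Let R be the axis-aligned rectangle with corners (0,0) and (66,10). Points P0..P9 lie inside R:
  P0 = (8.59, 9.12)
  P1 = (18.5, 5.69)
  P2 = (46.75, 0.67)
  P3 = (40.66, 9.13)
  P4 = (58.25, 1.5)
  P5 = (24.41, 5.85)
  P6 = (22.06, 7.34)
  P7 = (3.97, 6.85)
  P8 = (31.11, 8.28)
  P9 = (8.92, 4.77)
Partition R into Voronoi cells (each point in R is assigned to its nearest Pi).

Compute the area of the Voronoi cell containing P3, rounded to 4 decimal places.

Area of P3's cell: 76.2915

1. box [0,66]×[0,10]: [(0, 0) (66, 0) (66, 10) (0, 10)]
2. ⊥bis P3·P0 via (24.625,9.125): [(24.6278, 0) (66, 0) (66, 10) (24.6247, 10)]  |A|=413.7371
3. ⊥bis P3·P1 via (29.58,7.41): [(30.7303, 0) (66, 0) (66, 10) (29.1779, 10)]  |A|=360.4588
4. ⊥bis P3·P2 via (43.705,4.9): [(30.7303, 0) (36.8981, 0) (50.7897, 10) (29.1779, 10)]  |A|=138.898
5. ⊥bis P3·P4 via (49.455,5.315): [(30.7303, 0) (36.8981, 0) (50.7897, 10) (29.1779, 10)]  |A|=138.898
6. ⊥bis P3·P5 via (32.535,7.49): [(34.0468, 0) (36.8981, 0) (50.7897, 10) (32.0284, 10)]  |A|=108.0632
7. ⊥bis P3·P6 via (31.36,8.235): [(34.0468, 0) (36.8981, 0) (50.7897, 10) (32.0284, 10)]  |A|=108.0632
8. ⊥bis P3·P7 via (22.315,7.99): [(34.0468, 0) (36.8981, 0) (50.7897, 10) (32.0284, 10)]  |A|=108.0632
9. ⊥bis P3·P8 via (35.885,8.705): [(36.6598, 0) (36.8981, 0) (50.7897, 10) (35.7697, 10)]  |A|=76.2915
10. ⊥bis P3·P9 via (24.79,6.95): [(36.6598, 0) (36.8981, 0) (50.7897, 10) (35.7697, 10)]  |A|=76.2915
11. canonical 4-gon: [(36.6598, 0) (36.8981, 0) (50.7897, 10) (35.7697, 10)]
12. shoelace: 76.2915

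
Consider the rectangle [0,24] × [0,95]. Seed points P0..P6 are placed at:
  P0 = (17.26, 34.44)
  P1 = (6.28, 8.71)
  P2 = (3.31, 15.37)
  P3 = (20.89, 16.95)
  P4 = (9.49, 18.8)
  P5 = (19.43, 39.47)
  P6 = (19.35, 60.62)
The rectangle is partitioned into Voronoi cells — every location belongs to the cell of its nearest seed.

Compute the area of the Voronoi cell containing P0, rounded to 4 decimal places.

Area of P0's cell: 276.8268

1. box [0,24]×[0,95]: [(0, 0) (24, 0) (24, 95) (0, 95)]
2. ⊥bis P0·P1 via (11.77,21.575): [(0, 26.5977) (24, 16.356) (24, 95) (0, 95)]  |A|=1764.5556
3. ⊥bis P0·P2 via (10.285,24.905): [(0, 32.4286) (19.1318, 18.4334) (24, 16.356) (24, 95) (0, 95)]  |A|=1708.7777
4. ⊥bis P0·P3 via (19.075,25.695): [(0, 32.4286) (11.3865, 24.0993) (24, 26.7172) (24, 95) (0, 95)]  |A|=1637.6861
5. ⊥bis P0·P4 via (13.375,26.62): [(0, 33.2647) (16.3679, 25.1331) (24, 26.7172) (24, 95) (0, 95)]  |A|=1604.2114
6. ⊥bis P0·P5 via (18.345,36.955): [(0, 44.8692) (0, 33.2647) (16.3679, 25.1331) (24, 26.7172) (24, 34.5154)]  |A|=276.8268
7. ⊥bis P0·P6 via (18.305,47.53): [(0, 44.8692) (0, 33.2647) (16.3679, 25.1331) (24, 26.7172) (24, 34.5154)]  |A|=276.8268
8. canonical 5-gon: [(0, 44.8692) (0, 33.2647) (16.3679, 25.1331) (24, 26.7172) (24, 34.5154)]
9. shoelace: 276.8268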